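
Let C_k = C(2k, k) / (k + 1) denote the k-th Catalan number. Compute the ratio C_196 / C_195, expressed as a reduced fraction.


Using C_k = (2k)! / (k! (k+1)!), the ratio C_{k+1}/C_k simplifies to
C_{k+1}/C_k = [(2k+2)! / ((k+1)! (k+2)!)] * [k! (k+1)! / (2k)!]
 = (2k+2)(2k+1) / ((k+1)(k+2)) = 2(2k+1) / (k+2).
For k = 195: 2(2*195 + 1) / (195 + 2) = 782/197 = 782/197.

782/197


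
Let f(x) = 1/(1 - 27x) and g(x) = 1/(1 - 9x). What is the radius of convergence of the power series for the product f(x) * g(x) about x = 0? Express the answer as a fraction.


The radius of 1/(1 - 27x) is 1/27 (nearest singularity at x = 1/27), and the radius of 1/(1 - 9x) is 1/9.
The product f(x)*g(x) = 1/((1 - 27x)(1 - 9x)) has singularities at both 1/27 and 1/9, so its radius of convergence is the distance to the nearest one:
min(1/27, 1/9) = 1/27.

1/27


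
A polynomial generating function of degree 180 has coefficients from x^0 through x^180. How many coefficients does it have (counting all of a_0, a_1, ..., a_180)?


A polynomial of degree 180 takes the form a_0 + a_1 x + ... + a_180 x^180.
The number of coefficients is 180 + 1 = 181.

181


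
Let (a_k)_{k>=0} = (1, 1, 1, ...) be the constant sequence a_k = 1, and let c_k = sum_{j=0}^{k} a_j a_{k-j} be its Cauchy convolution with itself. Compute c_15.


Since a_j = 1 for all j >= 0, the convolution sum becomes
c_k = sum_{j=0}^{k} 1 * 1 = 1 * (k + 1).
Equivalently, the generating function of (a_k) is 1/(1 - x) and its square is 1/(1 - x)^2 = sum_{k>=0} 1(k + 1) x^k.
For k = 15: 1 * 16 = 16.

16


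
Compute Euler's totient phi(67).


phi(n) counts integers in [1, n] coprime to n. Using the multiplicative formula phi(n) = n * prod_{p | n} (1 - 1/p):
67 = 67, so
phi(67) = 67 * (1 - 1/67) = 66.

66


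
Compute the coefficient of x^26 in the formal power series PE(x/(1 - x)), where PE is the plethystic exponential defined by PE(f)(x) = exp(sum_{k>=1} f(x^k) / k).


For f(x) = x/(1 - x) we have
sum_{k>=1} f(x^k) / k = sum_{k>=1} (1/k) * x^k / (1 - x^k) = sum_{k, m >= 1} x^(k m) / k,
which after exponentiating simplifies to
PE(x/(1 - x)) = prod_{k>=1} 1 / (1 - x^k).
This is the generating function for the partition function p(n), so the coefficient of x^26 is p(26).
Computing p(26) by dynamic programming over parts 1, 2, ..., 26: p(26) = 2436.

2436


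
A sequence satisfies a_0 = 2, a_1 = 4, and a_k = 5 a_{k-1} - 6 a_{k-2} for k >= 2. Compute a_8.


The characteristic equation is t^2 - 5 t + 6 = 0, with roots r_1 = 3 and r_2 = 2 (so c_1 = r_1 + r_2, c_2 = -r_1 r_2 as required).
One can use the closed form a_n = A r_1^n + B r_2^n, but direct iteration is more reliable:
a_0 = 2, a_1 = 4, a_2 = 8, a_3 = 16, a_4 = 32, a_5 = 64, a_6 = 128, a_7 = 256, a_8 = 512.
So a_8 = 512.

512


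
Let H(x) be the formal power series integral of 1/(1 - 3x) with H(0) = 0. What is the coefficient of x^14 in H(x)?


1/(1 - 3x) = sum_{k>=0} 3^k x^k. Integrating termwise with H(0) = 0:
H(x) = sum_{k>=0} 3^k x^(k+1) / (k+1) = sum_{m>=1} 3^(m-1) x^m / m.
For m = 14: 3^13/14 = 1594323/14 = 1594323/14.

1594323/14


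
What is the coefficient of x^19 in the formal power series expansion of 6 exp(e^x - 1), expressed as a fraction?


exp(e^x - 1) is the exponential generating function for the Bell numbers Bell_k: exp(e^x - 1) = sum_{k>=0} Bell_k x^k / k!.
So the coefficient of x^19 in 6 exp(e^x - 1) is 6 Bell_19 / 19!.
Computing: Bell_19 = 5832742205057 and 19! = 121645100408832000, giving
6 * 5832742205057/121645100408832000 = 5832742205057/20274183401472000.

5832742205057/20274183401472000


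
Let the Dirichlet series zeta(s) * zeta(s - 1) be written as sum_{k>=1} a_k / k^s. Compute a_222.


Convolution gives a_k = sum_{d | k} d * 1 = sum_{d | k} d = sigma(k), the sum of positive divisors of k.
For k = 222, the divisors are 1, 2, 3, 6, 37, 74, 111, 222, so
sigma(222) = 1 + 2 + 3 + 6 + 37 + 74 + 111 + 222 = 456.

456


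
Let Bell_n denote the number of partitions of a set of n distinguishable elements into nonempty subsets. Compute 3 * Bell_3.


Bell_3 can be computed from the Bell triangle or from Dobinski's identity Bell_n = (1/e) * sum_{k>=0} k^n / k!.
Computing Bell_3 = 5.
Then 3 * 5 = 15.

15


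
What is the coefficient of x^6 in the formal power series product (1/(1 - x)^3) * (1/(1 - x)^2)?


Combine the factors: (1/(1 - x)^3) * (1/(1 - x)^2) = 1/(1 - x)^5.
Then use 1/(1 - x)^r = sum_{k>=0} C(k + r - 1, r - 1) x^k with r = 5 and k = 6:
C(10, 4) = 210.

210


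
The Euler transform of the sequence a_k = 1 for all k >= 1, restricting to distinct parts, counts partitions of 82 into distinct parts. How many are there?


Partitions of 82 into distinct parts can be computed via generating function.
Product (1+x)(1+x^2)(1+x^3)...
The coefficient of x^82 = 92864

92864


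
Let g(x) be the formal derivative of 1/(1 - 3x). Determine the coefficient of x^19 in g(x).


Differentiate termwise: d/dx sum_{k>=0} 3^k x^k = sum_{k>=1} k 3^k x^(k-1) = sum_{j>=0} (j+1) 3^(j+1) x^j.
Equivalently, d/dx [1/(1 - 3x)] = 3/(1 - 3x)^2.
For j = 19: 20 * 3^20 = 20 * 3486784401 = 69735688020.

69735688020


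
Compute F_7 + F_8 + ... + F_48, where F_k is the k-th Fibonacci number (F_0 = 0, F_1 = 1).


Use the identity sum_{k=0}^{N} F_k = F_{N+2} - 1 (which follows from F_{k+2} - F_{k+1} = F_k). Then
sum_{k=7}^{48} F_k = (F_{50} - 1) - (F_{8} - 1) = F_{50} - F_{8}.
Computing: F_{50} = 12586269025, F_{8} = 21, so
Sum = 12586269025 - 21 = 12586269004.

12586269004


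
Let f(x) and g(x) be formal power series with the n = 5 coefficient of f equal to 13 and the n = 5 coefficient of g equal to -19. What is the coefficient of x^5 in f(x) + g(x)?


Addition of formal power series is termwise.
The coefficient of x^5 in f + g = 13 + -19
= -6

-6


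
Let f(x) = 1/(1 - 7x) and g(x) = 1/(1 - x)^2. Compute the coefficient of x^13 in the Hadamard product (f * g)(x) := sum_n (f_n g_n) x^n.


f has coefficients f_k = 7^k. For g = 1/(1 - x)^2 the coefficient is g_k = C(k + 1, 1) = k + 1. The Hadamard coefficient is (f * g)_k = 7^k * (k + 1).
For k = 13: 7^13 * 14 = 96889010407 * 14 = 1356446145698.

1356446145698


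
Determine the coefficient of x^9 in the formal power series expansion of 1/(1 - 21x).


The geometric series identity gives 1/(1 - c x) = sum_{k>=0} c^k x^k, so the coefficient of x^k is c^k.
Here c = 21 and k = 9.
Computing: 21^9 = 794280046581

794280046581


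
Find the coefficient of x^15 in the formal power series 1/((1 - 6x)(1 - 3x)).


By partial fractions or Cauchy convolution:
The coefficient equals sum_{k=0}^{15} 6^k * 3^(15-k).
= 940355620245

940355620245


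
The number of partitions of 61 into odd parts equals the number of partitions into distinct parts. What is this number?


Computing partitions of 61 into odd parts (1, 3, 5, ...):
Using the generating function prod_{k>=0} 1/(1-x^(2k+1)),
the count is 12076

12076


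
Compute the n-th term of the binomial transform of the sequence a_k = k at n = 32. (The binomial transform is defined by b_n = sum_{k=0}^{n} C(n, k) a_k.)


With a_k = k, b_n = sum_{k=0}^{n} C(n, k) k. Using k * C(n, k) = n * C(n-1, k-1) gives b_n = n * sum_{k>=1} C(n-1, k-1) = n * 2^(n-1).
For n = 32: 32 * 2^31 = 32 * 2147483648 = 68719476736.

68719476736


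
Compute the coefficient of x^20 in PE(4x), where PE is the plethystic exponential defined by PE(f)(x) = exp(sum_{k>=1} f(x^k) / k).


With f(x) = 4x, the exponent is sum_{k>=1} 4 x^k / k = 4 * (-ln(1 - x)). Exponentiating:
PE(4x) = exp(-4 ln(1 - x)) = 1/(1 - x)^4.
By the negative binomial expansion, [x^n] 1/(1 - x)^4 = C(n + 3, 3).
For n = 20: C(23, 3) = 1771.

1771


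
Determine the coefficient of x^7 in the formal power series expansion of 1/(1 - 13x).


The geometric series identity gives 1/(1 - c x) = sum_{k>=0} c^k x^k, so the coefficient of x^k is c^k.
Here c = 13 and k = 7.
Computing: 13^7 = 62748517

62748517


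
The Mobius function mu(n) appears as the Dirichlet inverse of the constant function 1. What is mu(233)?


233 = 233 (all distinct primes).
mu(233) = (-1)^1 = -1

-1


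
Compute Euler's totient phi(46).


phi(n) counts integers in [1, n] coprime to n. Using the multiplicative formula phi(n) = n * prod_{p | n} (1 - 1/p):
46 = 2 * 23, so
phi(46) = 46 * (1 - 1/2) * (1 - 1/23) = 22.

22


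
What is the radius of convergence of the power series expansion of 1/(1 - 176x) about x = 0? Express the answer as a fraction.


Expanding 1/(1 - 176x) = sum_{k>=0} 176^k x^k, the series converges when |176x| < 1, i.e., |x| < 1/176.
So the radius of convergence is 1/176 = 1/176.

1/176


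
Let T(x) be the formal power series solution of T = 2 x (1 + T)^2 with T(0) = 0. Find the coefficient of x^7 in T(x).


Apply the Lagrange inversion formula: if T = 2 x * phi(T) with phi(t) = (1 + t)^2, then [x^n] T = 2^n * (1/n) [t^(n-1)] phi(t)^n = 2^n * (1/n) [t^(n-1)] (1 + t)^(2n) = 2^n * (1/n) C(2n, n-1).
Using the identity C(2n, n-1) = C(2n, n) * n / (n+1), the unscaled factor equals C(2n, n) / (n+1) = C_n, the n-th Catalan number.
For n = 7: C_7 = C(14, 7) / 8 = 3432/8 = 429.
With the 2^7 = 128 factor, the coefficient is 128 * 429 = 54912.

54912


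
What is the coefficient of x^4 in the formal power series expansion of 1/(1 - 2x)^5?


The general identity 1/(1 - c x)^r = sum_{k>=0} c^k C(k + r - 1, r - 1) x^k follows by substituting y = c x into 1/(1 - y)^r = sum_{k>=0} C(k + r - 1, r - 1) y^k.
For c = 2, r = 5, k = 4:
2^4 * C(8, 4) = 16 * 70 = 1120.

1120


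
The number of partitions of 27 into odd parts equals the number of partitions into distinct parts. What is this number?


Computing partitions of 27 into odd parts (1, 3, 5, ...):
Using the generating function prod_{k>=0} 1/(1-x^(2k+1)),
the count is 192

192


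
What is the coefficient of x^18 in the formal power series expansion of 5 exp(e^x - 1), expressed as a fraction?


exp(e^x - 1) is the exponential generating function for the Bell numbers Bell_k: exp(e^x - 1) = sum_{k>=0} Bell_k x^k / k!.
So the coefficient of x^18 in 5 exp(e^x - 1) is 5 Bell_18 / 18!.
Computing: Bell_18 = 682076806159 and 18! = 6402373705728000, giving
5 * 682076806159/6402373705728000 = 97439543737/182924963020800.

97439543737/182924963020800


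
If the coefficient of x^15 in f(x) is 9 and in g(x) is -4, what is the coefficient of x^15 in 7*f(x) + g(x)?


Scalar multiplication scales coefficients: 7 * 9 = 63.
Then add the g coefficient: 63 + -4
= 59

59


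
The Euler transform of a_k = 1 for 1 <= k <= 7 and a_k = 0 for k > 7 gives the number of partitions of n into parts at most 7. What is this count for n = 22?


Partitions of 22 into parts at most 7:
Using generating function (1-x)^(-1)(1-x^2)^(-1)...(1-x^7)^(-1),
the coefficient of x^22 = 522

522


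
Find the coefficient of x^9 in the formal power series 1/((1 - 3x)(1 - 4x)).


By partial fractions or Cauchy convolution:
The coefficient equals sum_{k=0}^{9} 3^k * 4^(9-k).
= 989527

989527


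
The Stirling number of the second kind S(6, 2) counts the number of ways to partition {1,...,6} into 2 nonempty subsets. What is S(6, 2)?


Using the explicit formula S(n,k) = (1/k!) sum_{j=0}^{k} (-1)^(k-j) C(k,j) j^n:
S(6, 2) = 31
Equivalently, S(n,k) is n! times the coefficient of x^n in the EGF (e^x - 1)^k / k!.

31


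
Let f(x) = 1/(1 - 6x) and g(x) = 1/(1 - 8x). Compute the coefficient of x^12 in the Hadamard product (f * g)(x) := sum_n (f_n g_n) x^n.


f has coefficients f_k = 6^k and g has coefficients g_k = 8^k, so the Hadamard product has coefficient (f*g)_k = 6^k * 8^k = 48^k.
For k = 12: 48^12 = 149587343098087735296.

149587343098087735296


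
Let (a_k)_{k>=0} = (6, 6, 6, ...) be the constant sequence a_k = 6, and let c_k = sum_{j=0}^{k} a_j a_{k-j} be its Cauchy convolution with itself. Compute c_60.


Since a_j = 6 for all j >= 0, the convolution sum becomes
c_k = sum_{j=0}^{k} 6 * 6 = 36 * (k + 1).
Equivalently, the generating function of (a_k) is 6/(1 - x) and its square is 36/(1 - x)^2 = sum_{k>=0} 36(k + 1) x^k.
For k = 60: 36 * 61 = 2196.

2196


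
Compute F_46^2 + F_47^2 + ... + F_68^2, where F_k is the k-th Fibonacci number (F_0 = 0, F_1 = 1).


There is a standard identity sum_{k=0}^{N} F_k^2 = F_N * F_{N+1} (proved inductively from the telescoping relation F_k^2 = F_k F_{k+1} - F_{k-1} F_k). Then
sum_{k=46}^{68} F_k^2 = F_68 F_69 - F_45 F_46.
Computing: F_68 = 72723460248141, F_69 = 117669030460994, F_45 = 1134903170, F_46 = 1836311903.
Sum = 72723460248141 * 117669030460994 - 1134903170 * 1836311903 = 8557299057083353407038079644.

8557299057083353407038079644


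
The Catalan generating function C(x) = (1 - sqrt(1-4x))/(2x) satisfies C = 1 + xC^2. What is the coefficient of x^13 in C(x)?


Substituting x -> x scales the n-th coefficient by 1, so [x^13] C(x) = C_13.
C_13 = C(2*13, 13)/(14) = 10400600/14 = 742900.
= 742900.

742900


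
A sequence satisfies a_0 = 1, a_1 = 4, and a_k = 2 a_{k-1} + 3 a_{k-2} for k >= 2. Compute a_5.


The characteristic equation is t^2 - 2 t - 3 = 0, with roots r_1 = 3 and r_2 = -1 (so c_1 = r_1 + r_2, c_2 = -r_1 r_2 as required).
One can use the closed form a_n = A r_1^n + B r_2^n, but direct iteration is more reliable:
a_0 = 1, a_1 = 4, a_2 = 11, a_3 = 34, a_4 = 101, a_5 = 304.
So a_5 = 304.

304


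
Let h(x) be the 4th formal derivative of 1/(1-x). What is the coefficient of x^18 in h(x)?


Differentiating 4 times: d^4/dx^4 [1/(1-x)] = 4!/(1-x)^5.
The expansion 1/(1-x)^5 = sum_{k>=0} C(k+4, 4) x^k, so the coefficient of x^n in 4!/(1-x)^5 is 4! * C(n+4, 4).
For n = 18: 24 * C(22, 4) = 24 * 7315 = 175560

175560


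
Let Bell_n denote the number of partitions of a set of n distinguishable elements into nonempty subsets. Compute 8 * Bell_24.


Bell_24 can be computed from the Bell triangle or from Dobinski's identity Bell_n = (1/e) * sum_{k>=0} k^n / k!.
Computing Bell_24 = 445958869294805289.
Then 8 * 445958869294805289 = 3567670954358442312.

3567670954358442312


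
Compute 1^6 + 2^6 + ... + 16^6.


This power sum has a closed form given by Faulhaber's formula
sum_{k=1}^{m} k^p = (1 / (p + 1)) * sum_{j=0}^{p} C(p + 1, j) B_j m^(p + 1 - j),
but for small m direct computation is fastest:
1 + 64 + 729 + 4096 + 15625 + 46656 + 117649 + 262144 + 531441 + 1000000 + 1771561 + 2985984 + 4826809 + 7529536 + 11390625 + 16777216 = 47260136.

47260136


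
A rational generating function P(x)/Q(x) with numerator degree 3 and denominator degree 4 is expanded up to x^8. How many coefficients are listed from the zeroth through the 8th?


Expanding up to x^8 gives the coefficients for x^0, x^1, ..., x^8.
That is 8 + 1 = 9 coefficients in total.

9


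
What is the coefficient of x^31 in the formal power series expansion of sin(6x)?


The Maclaurin series is sin(t) = sum_{k>=0} (-1)^k t^(2k+1) / (2k+1)!, so substituting t = 6x, only odd powers of x are nonzero, with coefficient of x^(2k+1) equal to (-1)^k 6^(2k+1) / (2k+1)!.
Write 31 = 2*15 + 1, giving the coefficient (-1)^15 * 6^31 / 31! = -1326443518324400147398656/8222838654177922817725562880000000 = -4132485216/25617946563506171875.

-4132485216/25617946563506171875


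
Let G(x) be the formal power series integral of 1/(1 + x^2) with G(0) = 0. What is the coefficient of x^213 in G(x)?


1/(1 + x^2) = sum_{j>=0} (-1)^j x^(2j). Integrating termwise with G(0) = 0:
G(x) = sum_{j>=0} (-1)^j x^(2j+1) / (2j+1) = arctan(x).
Only odd powers are nonzero. For x^213 write 213 = 2*106 + 1, giving
(-1)^106 / 213 = 1/213 = 1/213.

1/213


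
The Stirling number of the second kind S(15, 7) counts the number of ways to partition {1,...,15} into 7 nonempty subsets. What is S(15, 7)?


Using the explicit formula S(n,k) = (1/k!) sum_{j=0}^{k} (-1)^(k-j) C(k,j) j^n:
S(15, 7) = 408741333
Equivalently, S(n,k) is n! times the coefficient of x^n in the EGF (e^x - 1)^k / k!.

408741333


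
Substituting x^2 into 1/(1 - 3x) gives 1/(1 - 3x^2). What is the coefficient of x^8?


The coefficient of x^(2m) in 1/(1 - 3x^2) is 3^m.
With n = 8 = 2*4, the coefficient is 3^4 = 81.

81


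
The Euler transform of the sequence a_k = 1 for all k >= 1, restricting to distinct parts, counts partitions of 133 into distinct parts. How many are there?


Partitions of 133 into distinct parts can be computed via generating function.
Product (1+x)(1+x^2)(1+x^3)...
The coefficient of x^133 = 5802008

5802008


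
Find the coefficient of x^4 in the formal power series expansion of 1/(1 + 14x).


Write 1/(1 + c x) = 1/(1 - (-c) x) and apply the geometric-series identity
1/(1 - y) = sum_{k>=0} y^k to get 1/(1 + c x) = sum_{k>=0} (-c)^k x^k.
So the coefficient of x^k is (-c)^k = (-1)^k * c^k.
Here c = 14 and k = 4:
(-14)^4 = 1 * 38416 = 38416

38416


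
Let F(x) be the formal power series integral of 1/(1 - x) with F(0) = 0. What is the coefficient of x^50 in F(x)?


1/(1 - x) = sum_{k>=0} x^k. Integrating termwise and using F(0) = 0 gives
F(x) = sum_{k>=0} x^(k+1) / (k+1) = sum_{m>=1} x^m / m = -ln(1 - x).
So the coefficient of x^50 is 1/50 = 1/50.

1/50


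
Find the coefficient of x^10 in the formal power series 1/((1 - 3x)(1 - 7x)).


By partial fractions or Cauchy convolution:
The coefficient equals sum_{k=0}^{10} 3^k * 7^(10-k).
= 494287399

494287399


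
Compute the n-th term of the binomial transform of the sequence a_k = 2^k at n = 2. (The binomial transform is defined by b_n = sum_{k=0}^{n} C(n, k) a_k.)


With a_k = 2^k, b_n = sum_{k=0}^{n} C(n, k) 2^k = (1 + 2)^n by the binomial theorem.
For n = 2: (1 + 2)^2 = 3^2 = 9.

9


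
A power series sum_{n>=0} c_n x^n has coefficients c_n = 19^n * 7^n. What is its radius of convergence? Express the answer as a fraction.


By the root test (Cauchy-Hadamard), the radius is R = 1 / limsup_n |c_n|^(1/n).
Here |c_n|^(1/n) = (19^n * 7^n)^(1/n) = 19 * 7 = 133 for all n.
So R = 1/133 = 1/133.

1/133


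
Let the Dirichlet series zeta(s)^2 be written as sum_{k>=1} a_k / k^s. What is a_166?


The Dirichlet convolution of the constant function 1 with itself gives (1 * 1)(k) = sum_{d | k} 1 = d(k), the number of positive divisors of k.
Since zeta(s) = sum_{k>=1} 1/k^s, we have zeta(s)^2 = sum_{k>=1} d(k)/k^s, so a_k = d(k).
For k = 166: the divisors are 1, 2, 83, 166.
Count = 4.

4


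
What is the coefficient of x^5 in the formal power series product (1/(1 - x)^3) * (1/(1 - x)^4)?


Combine the factors: (1/(1 - x)^3) * (1/(1 - x)^4) = 1/(1 - x)^7.
Then use 1/(1 - x)^r = sum_{k>=0} C(k + r - 1, r - 1) x^k with r = 7 and k = 5:
C(11, 6) = 462.

462


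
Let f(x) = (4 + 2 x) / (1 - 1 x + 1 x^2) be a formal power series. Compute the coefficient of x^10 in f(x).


Write f(x) = sum_{k>=0} a_k x^k. Multiplying both sides by 1 - 1 x + 1 x^2 gives
(1 - 1 x + 1 x^2) sum_{k>=0} a_k x^k = 4 + 2 x.
Matching coefficients:
 x^0: a_0 = 4
 x^1: a_1 - 1 a_0 = 2  =>  a_1 = 1*4 + 2 = 6
 x^k (k >= 2): a_k = 1 a_{k-1} - 1 a_{k-2}.
Iterating: a_2 = 2, a_3 = -4, a_4 = -6, a_5 = -2, a_6 = 4, a_7 = 6, a_8 = 2, a_9 = -4, a_10 = -6.
So the coefficient of x^10 is -6.

-6


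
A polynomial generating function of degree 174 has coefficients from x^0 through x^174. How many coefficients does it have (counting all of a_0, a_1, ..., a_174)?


A polynomial of degree 174 takes the form a_0 + a_1 x + ... + a_174 x^174.
The number of coefficients is 174 + 1 = 175.

175


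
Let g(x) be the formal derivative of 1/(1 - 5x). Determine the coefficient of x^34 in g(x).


Differentiate termwise: d/dx sum_{k>=0} 5^k x^k = sum_{k>=1} k 5^k x^(k-1) = sum_{j>=0} (j+1) 5^(j+1) x^j.
Equivalently, d/dx [1/(1 - 5x)] = 5/(1 - 5x)^2.
For j = 34: 35 * 5^35 = 35 * 2910383045673370361328125 = 101863406598567962646484375.

101863406598567962646484375


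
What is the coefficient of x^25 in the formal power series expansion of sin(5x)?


The Maclaurin series is sin(t) = sum_{k>=0} (-1)^k t^(2k+1) / (2k+1)!, so substituting t = 5x, only odd powers of x are nonzero, with coefficient of x^(2k+1) equal to (-1)^k 5^(2k+1) / (2k+1)!.
Write 25 = 2*12 + 1, giving the coefficient (-1)^12 * 5^25 / 25! = 298023223876953125/15511210043330985984000000 = 19073486328125/992717442773183102976.

19073486328125/992717442773183102976


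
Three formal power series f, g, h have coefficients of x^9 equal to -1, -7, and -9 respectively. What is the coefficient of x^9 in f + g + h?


Series addition is componentwise:
-1 + -7 + -9
= -17

-17


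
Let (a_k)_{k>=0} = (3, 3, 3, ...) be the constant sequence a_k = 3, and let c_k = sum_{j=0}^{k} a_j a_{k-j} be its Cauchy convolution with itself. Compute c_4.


Since a_j = 3 for all j >= 0, the convolution sum becomes
c_k = sum_{j=0}^{k} 3 * 3 = 9 * (k + 1).
Equivalently, the generating function of (a_k) is 3/(1 - x) and its square is 9/(1 - x)^2 = sum_{k>=0} 9(k + 1) x^k.
For k = 4: 9 * 5 = 45.

45


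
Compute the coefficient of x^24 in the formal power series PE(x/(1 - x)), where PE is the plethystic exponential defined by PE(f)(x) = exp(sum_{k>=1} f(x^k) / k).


For f(x) = x/(1 - x) we have
sum_{k>=1} f(x^k) / k = sum_{k>=1} (1/k) * x^k / (1 - x^k) = sum_{k, m >= 1} x^(k m) / k,
which after exponentiating simplifies to
PE(x/(1 - x)) = prod_{k>=1} 1 / (1 - x^k).
This is the generating function for the partition function p(n), so the coefficient of x^24 is p(24).
Computing p(24) by dynamic programming over parts 1, 2, ..., 24: p(24) = 1575.

1575


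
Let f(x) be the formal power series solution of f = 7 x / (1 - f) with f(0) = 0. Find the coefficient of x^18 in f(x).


Apply Lagrange inversion: f = 7 x * phi(f) with phi(t) = 1/(1 - t), so
[x^n] f = 7^n * (1/n) [t^(n-1)] phi(t)^n = 7^n * (1/n) [t^(n-1)] (1 - t)^(-n) = 7^n * (1/n) C(2n - 2, n - 1) = 7^n * C_{n-1}.
For n = 18: C_17 = C(34, 17) / 18 = 2333606220/18 = 129644790.
With the 7^18 = 1628413597910449 factor, the coefficient is 1628413597910449 * 129644790 = 211115338934244599410710.

211115338934244599410710


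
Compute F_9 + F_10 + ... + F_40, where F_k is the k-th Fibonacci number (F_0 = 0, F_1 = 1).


Use the identity sum_{k=0}^{N} F_k = F_{N+2} - 1 (which follows from F_{k+2} - F_{k+1} = F_k). Then
sum_{k=9}^{40} F_k = (F_{42} - 1) - (F_{10} - 1) = F_{42} - F_{10}.
Computing: F_{42} = 267914296, F_{10} = 55, so
Sum = 267914296 - 55 = 267914241.

267914241


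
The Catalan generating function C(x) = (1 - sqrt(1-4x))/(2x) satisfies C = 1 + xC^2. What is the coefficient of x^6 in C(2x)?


Substituting x -> 2x scales the n-th coefficient by 2^n, so [x^6] C(2x) = 2^6 * C_6.
C_6 = C(2*6, 6)/(7) = 924/7 = 132.
So 2^6 * 132 = 64 * 132 = 8448.

8448


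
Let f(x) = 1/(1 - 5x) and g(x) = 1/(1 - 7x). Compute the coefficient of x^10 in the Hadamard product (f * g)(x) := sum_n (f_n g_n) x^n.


f has coefficients f_k = 5^k and g has coefficients g_k = 7^k, so the Hadamard product has coefficient (f*g)_k = 5^k * 7^k = 35^k.
For k = 10: 35^10 = 2758547353515625.

2758547353515625


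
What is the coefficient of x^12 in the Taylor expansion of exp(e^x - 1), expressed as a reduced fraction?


exp(e^x - 1) = sum_{k>=0} Bell_k x^k / k!, where Bell_k is the k-th Bell number.
So the coefficient of x^12 is Bell_12 / 12!.
Computing: Bell_12 = 4213597 and 12! = 479001600, giving
4213597/479001600 = 4213597/479001600.

4213597/479001600


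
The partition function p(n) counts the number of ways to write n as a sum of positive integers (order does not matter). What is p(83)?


Using the generating function prod_{k>=1} 1/(1-x^k), we compute p(83).
By dynamic programming over parts 1 through 83:
p(83) = 23338469

23338469


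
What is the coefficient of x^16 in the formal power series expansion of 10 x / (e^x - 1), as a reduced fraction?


The exponential generating function for Bernoulli numbers is
x / (e^x - 1) = sum_{k>=0} B_k x^k / k!.
So the coefficient of x^16 in 10 x / (e^x - 1) is 10 B_16 / 16!.
Computing: B_16 = -3617/510, 16! = 20922789888000, giving
10 * -3617/510 / 20922789888000 = -3617/1067062284288000.

-3617/1067062284288000


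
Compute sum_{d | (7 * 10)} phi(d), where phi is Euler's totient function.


First, 7 * 10 = 70. One classical identity is sum_{d | n} phi(d) = n (each k in [1, n] has a unique gcd with n, and among the k's with gcd(k, n) = n/d there are phi(d) of them). So the sum equals 70. We also verify directly:
Divisors of 70: 1, 2, 5, 7, 10, 14, 35, 70.
phi values: 1, 1, 4, 6, 4, 6, 24, 24.
Sum = 70.

70


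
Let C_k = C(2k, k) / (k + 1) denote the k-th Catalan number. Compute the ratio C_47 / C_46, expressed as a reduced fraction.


Using C_k = (2k)! / (k! (k+1)!), the ratio C_{k+1}/C_k simplifies to
C_{k+1}/C_k = [(2k+2)! / ((k+1)! (k+2)!)] * [k! (k+1)! / (2k)!]
 = (2k+2)(2k+1) / ((k+1)(k+2)) = 2(2k+1) / (k+2).
For k = 46: 2(2*46 + 1) / (46 + 2) = 186/48 = 31/8.

31/8


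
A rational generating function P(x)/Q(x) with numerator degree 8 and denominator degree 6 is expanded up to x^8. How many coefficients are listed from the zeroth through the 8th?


Expanding up to x^8 gives the coefficients for x^0, x^1, ..., x^8.
That is 8 + 1 = 9 coefficients in total.

9


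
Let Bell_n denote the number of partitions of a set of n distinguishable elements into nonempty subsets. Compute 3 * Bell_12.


Bell_12 can be computed from the Bell triangle or from Dobinski's identity Bell_n = (1/e) * sum_{k>=0} k^n / k!.
Computing Bell_12 = 4213597.
Then 3 * 4213597 = 12640791.

12640791


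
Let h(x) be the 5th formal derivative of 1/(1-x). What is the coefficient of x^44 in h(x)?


Differentiating 5 times: d^5/dx^5 [1/(1-x)] = 5!/(1-x)^6.
The expansion 1/(1-x)^6 = sum_{k>=0} C(k+5, 5) x^k, so the coefficient of x^n in 5!/(1-x)^6 is 5! * C(n+5, 5).
For n = 44: 120 * C(49, 5) = 120 * 1906884 = 228826080

228826080


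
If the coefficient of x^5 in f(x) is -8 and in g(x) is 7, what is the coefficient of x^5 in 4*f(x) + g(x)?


Scalar multiplication scales coefficients: 4 * -8 = -32.
Then add the g coefficient: -32 + 7
= -25

-25


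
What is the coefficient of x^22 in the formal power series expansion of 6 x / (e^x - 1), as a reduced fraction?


The exponential generating function for Bernoulli numbers is
x / (e^x - 1) = sum_{k>=0} B_k x^k / k!.
So the coefficient of x^22 in 6 x / (e^x - 1) is 6 B_22 / 22!.
Computing: B_22 = 854513/138, 22! = 1124000727777607680000, giving
6 * 854513/138 / 1124000727777607680000 = 77683/2350183339898634240000.

77683/2350183339898634240000


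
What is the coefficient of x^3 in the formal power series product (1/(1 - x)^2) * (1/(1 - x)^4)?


Combine the factors: (1/(1 - x)^2) * (1/(1 - x)^4) = 1/(1 - x)^6.
Then use 1/(1 - x)^r = sum_{k>=0} C(k + r - 1, r - 1) x^k with r = 6 and k = 3:
C(8, 5) = 56.

56


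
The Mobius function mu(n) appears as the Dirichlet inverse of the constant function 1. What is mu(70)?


70 = 2 * 5 * 7 (all distinct primes).
mu(70) = (-1)^3 = -1

-1


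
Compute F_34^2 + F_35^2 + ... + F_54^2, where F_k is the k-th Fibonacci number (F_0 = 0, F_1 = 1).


There is a standard identity sum_{k=0}^{N} F_k^2 = F_N * F_{N+1} (proved inductively from the telescoping relation F_k^2 = F_k F_{k+1} - F_{k-1} F_k). Then
sum_{k=34}^{54} F_k^2 = F_54 F_55 - F_33 F_34.
Computing: F_54 = 86267571272, F_55 = 139583862445, F_33 = 3524578, F_34 = 5702887.
Sum = 86267571272 * 139583862445 - 3524578 * 5702887 = 12041560781794811623354.

12041560781794811623354


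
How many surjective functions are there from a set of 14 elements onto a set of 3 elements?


By inclusion-exclusion on which target elements are missed, the number of surjections from an n-set onto a k-set is
surj(n, k) = sum_{j=0}^{k} (-1)^j C(k, j) (k - j)^n.
Equivalently surj(n, k) = k! * S(n, k), where S(n, k) is the Stirling number of the second kind.
For n = 14, k = 3:
S(14, 3) = 788970, so
surj = 3! * 788970 = 6 * 788970 = 4733820.

4733820


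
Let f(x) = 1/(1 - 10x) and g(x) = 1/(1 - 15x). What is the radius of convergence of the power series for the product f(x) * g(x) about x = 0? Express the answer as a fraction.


The radius of 1/(1 - 10x) is 1/10 (nearest singularity at x = 1/10), and the radius of 1/(1 - 15x) is 1/15.
The product f(x)*g(x) = 1/((1 - 10x)(1 - 15x)) has singularities at both 1/10 and 1/15, so its radius of convergence is the distance to the nearest one:
min(1/10, 1/15) = 1/15.

1/15


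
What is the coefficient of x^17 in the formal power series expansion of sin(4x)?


The Maclaurin series is sin(t) = sum_{k>=0} (-1)^k t^(2k+1) / (2k+1)!, so substituting t = 4x, only odd powers of x are nonzero, with coefficient of x^(2k+1) equal to (-1)^k 4^(2k+1) / (2k+1)!.
Write 17 = 2*8 + 1, giving the coefficient (-1)^8 * 4^17 / 17! = 17179869184/355687428096000 = 524288/10854718875.

524288/10854718875


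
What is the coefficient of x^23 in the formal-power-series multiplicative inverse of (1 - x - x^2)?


Let the inverse be f(x) = sum_{k>=0} a_k x^k. From f(x) * (1 - x - x^2) = 1 and matching coefficients:
 x^0: a_0 = 1.
 x^1: a_1 - a_0 = 0, so a_1 = 1.
 x^k (k >= 2): a_k - a_{k-1} - a_{k-2} = 0, i.e. a_k = a_{k-1} + a_{k-2}.
This is the Fibonacci-type recurrence shifted so that a_0 = a_1 = 1.
Iterating: a_0=1, a_1=1, a_2=2, a_3=3, a_4=5, a_5=8, a_6=13, a_7=21, a_8=34, a_9=55, ...
a_23 = 46368.

46368


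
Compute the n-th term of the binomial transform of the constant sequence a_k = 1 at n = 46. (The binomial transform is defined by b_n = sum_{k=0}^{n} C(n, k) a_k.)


With a_k = 1 for all k, b_n = sum_{k=0}^{n} C(n, k) = 2^n by the binomial theorem.
For n = 46: 2^46 = 70368744177664.

70368744177664


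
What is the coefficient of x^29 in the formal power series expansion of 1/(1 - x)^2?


The negative binomial / multiset identity is
1/(1 - x)^r = sum_{k>=0} C(k + r - 1, r - 1) x^k.
Here r = 2 and k = 29, so the coefficient is
C(29 + 1, 1) = C(30, 1)
= 30

30


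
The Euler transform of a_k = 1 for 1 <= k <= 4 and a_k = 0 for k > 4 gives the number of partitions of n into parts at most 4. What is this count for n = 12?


Partitions of 12 into parts at most 4:
Using generating function (1-x)^(-1)(1-x^2)^(-1)...(1-x^4)^(-1),
the coefficient of x^12 = 34

34


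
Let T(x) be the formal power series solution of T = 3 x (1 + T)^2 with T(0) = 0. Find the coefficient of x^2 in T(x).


Apply the Lagrange inversion formula: if T = 3 x * phi(T) with phi(t) = (1 + t)^2, then [x^n] T = 3^n * (1/n) [t^(n-1)] phi(t)^n = 3^n * (1/n) [t^(n-1)] (1 + t)^(2n) = 3^n * (1/n) C(2n, n-1).
Using the identity C(2n, n-1) = C(2n, n) * n / (n+1), the unscaled factor equals C(2n, n) / (n+1) = C_n, the n-th Catalan number.
For n = 2: C_2 = C(4, 2) / 3 = 6/3 = 2.
With the 3^2 = 9 factor, the coefficient is 9 * 2 = 18.

18


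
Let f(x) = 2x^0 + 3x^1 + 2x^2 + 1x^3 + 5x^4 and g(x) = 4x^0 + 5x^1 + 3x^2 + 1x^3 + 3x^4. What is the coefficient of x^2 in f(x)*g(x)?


Cauchy product at x^2:
2*3 + 3*5 + 2*4
= 29

29


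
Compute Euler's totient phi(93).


phi(n) counts integers in [1, n] coprime to n. Using the multiplicative formula phi(n) = n * prod_{p | n} (1 - 1/p):
93 = 3 * 31, so
phi(93) = 93 * (1 - 1/3) * (1 - 1/31) = 60.

60


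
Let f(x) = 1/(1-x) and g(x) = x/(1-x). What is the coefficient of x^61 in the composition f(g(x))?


First simplify the composition: f(g(x)) = 1/(1 - x/(1-x)) = (1-x)/((1-x) - x) = (1-x)/(1-2x).
Now extract the coefficient. Write (1-x)/(1-2x) = 1/(1-2x) - x/(1-2x).
The coefficient of x^n in 1/(1-2x) is 2^n, and in x/(1-2x) is 2^(n-1) (for n >= 1).
So the coefficient of x^61 is 2^61 - 2^60 = 2305843009213693952 - 1152921504606846976 = 1152921504606846976.

1152921504606846976


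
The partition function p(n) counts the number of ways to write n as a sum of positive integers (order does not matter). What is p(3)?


Using the generating function prod_{k>=1} 1/(1-x^k), we compute p(3).
By dynamic programming over parts 1 through 3:
p(3) = 3

3


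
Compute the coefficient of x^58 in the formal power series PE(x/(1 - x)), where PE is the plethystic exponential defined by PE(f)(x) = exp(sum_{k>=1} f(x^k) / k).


For f(x) = x/(1 - x) we have
sum_{k>=1} f(x^k) / k = sum_{k>=1} (1/k) * x^k / (1 - x^k) = sum_{k, m >= 1} x^(k m) / k,
which after exponentiating simplifies to
PE(x/(1 - x)) = prod_{k>=1} 1 / (1 - x^k).
This is the generating function for the partition function p(n), so the coefficient of x^58 is p(58).
Computing p(58) by dynamic programming over parts 1, 2, ..., 58: p(58) = 715220.

715220


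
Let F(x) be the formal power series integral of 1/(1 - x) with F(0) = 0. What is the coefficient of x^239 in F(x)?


1/(1 - x) = sum_{k>=0} x^k. Integrating termwise and using F(0) = 0 gives
F(x) = sum_{k>=0} x^(k+1) / (k+1) = sum_{m>=1} x^m / m = -ln(1 - x).
So the coefficient of x^239 is 1/239 = 1/239.

1/239


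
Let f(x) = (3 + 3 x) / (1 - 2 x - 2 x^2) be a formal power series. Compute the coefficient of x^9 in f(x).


Write f(x) = sum_{k>=0} a_k x^k. Multiplying both sides by 1 - 2 x - 2 x^2 gives
(1 - 2 x - 2 x^2) sum_{k>=0} a_k x^k = 3 + 3 x.
Matching coefficients:
 x^0: a_0 = 3
 x^1: a_1 - 2 a_0 = 3  =>  a_1 = 2*3 + 3 = 9
 x^k (k >= 2): a_k = 2 a_{k-1} + 2 a_{k-2}.
Iterating: a_2 = 24, a_3 = 66, a_4 = 180, a_5 = 492, a_6 = 1344, a_7 = 3672, a_8 = 10032, a_9 = 27408.
So the coefficient of x^9 is 27408.

27408


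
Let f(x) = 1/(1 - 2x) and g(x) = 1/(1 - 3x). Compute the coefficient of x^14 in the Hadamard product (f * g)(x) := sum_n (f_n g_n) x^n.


f has coefficients f_k = 2^k and g has coefficients g_k = 3^k, so the Hadamard product has coefficient (f*g)_k = 2^k * 3^k = 6^k.
For k = 14: 6^14 = 78364164096.

78364164096


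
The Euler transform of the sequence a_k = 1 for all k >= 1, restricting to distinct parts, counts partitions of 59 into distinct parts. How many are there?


Partitions of 59 into distinct parts can be computed via generating function.
Product (1+x)(1+x^2)(1+x^3)...
The coefficient of x^59 = 9792

9792


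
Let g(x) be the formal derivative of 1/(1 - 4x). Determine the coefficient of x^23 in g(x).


Differentiate termwise: d/dx sum_{k>=0} 4^k x^k = sum_{k>=1} k 4^k x^(k-1) = sum_{j>=0} (j+1) 4^(j+1) x^j.
Equivalently, d/dx [1/(1 - 4x)] = 4/(1 - 4x)^2.
For j = 23: 24 * 4^24 = 24 * 281474976710656 = 6755399441055744.

6755399441055744


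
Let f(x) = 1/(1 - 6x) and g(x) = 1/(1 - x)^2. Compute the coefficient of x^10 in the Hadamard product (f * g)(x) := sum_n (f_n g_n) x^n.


f has coefficients f_k = 6^k. For g = 1/(1 - x)^2 the coefficient is g_k = C(k + 1, 1) = k + 1. The Hadamard coefficient is (f * g)_k = 6^k * (k + 1).
For k = 10: 6^10 * 11 = 60466176 * 11 = 665127936.

665127936


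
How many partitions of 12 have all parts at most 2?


Using the generating function (1-x)^(-1)(1-x^2)^(-1),
the coefficient of x^12 counts these restricted partitions.
Result = 7

7


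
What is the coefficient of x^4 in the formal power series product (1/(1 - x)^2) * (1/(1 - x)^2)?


Combine the factors: (1/(1 - x)^2) * (1/(1 - x)^2) = 1/(1 - x)^4.
Then use 1/(1 - x)^r = sum_{k>=0} C(k + r - 1, r - 1) x^k with r = 4 and k = 4:
C(7, 3) = 35.

35


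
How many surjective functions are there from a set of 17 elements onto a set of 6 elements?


By inclusion-exclusion on which target elements are missed, the number of surjections from an n-set onto a k-set is
surj(n, k) = sum_{j=0}^{k} (-1)^j C(k, j) (k - j)^n.
Equivalently surj(n, k) = k! * S(n, k), where S(n, k) is the Stirling number of the second kind.
For n = 17, k = 6:
S(17, 6) = 17505749898, so
surj = 6! * 17505749898 = 720 * 17505749898 = 12604139926560.

12604139926560


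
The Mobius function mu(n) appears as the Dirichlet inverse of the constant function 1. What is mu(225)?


225 has a squared prime factor, so mu(225) = 0.
Factorization reveals a repeated prime.

0


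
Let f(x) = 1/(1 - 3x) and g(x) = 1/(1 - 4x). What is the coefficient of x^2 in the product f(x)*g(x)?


The coefficient of x^n in f*g is the Cauchy product: sum_{k=0}^{n} a^k * b^(n-k).
With a=3, b=4, n=2:
sum_{k=0}^{2} 3^k * 4^(2-k)
= 37

37


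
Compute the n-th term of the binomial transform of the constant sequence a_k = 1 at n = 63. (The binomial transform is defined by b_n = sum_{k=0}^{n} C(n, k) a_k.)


With a_k = 1 for all k, b_n = sum_{k=0}^{n} C(n, k) = 2^n by the binomial theorem.
For n = 63: 2^63 = 9223372036854775808.

9223372036854775808


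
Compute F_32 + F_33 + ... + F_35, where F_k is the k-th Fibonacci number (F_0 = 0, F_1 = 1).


Use the identity sum_{k=0}^{N} F_k = F_{N+2} - 1 (which follows from F_{k+2} - F_{k+1} = F_k). Then
sum_{k=32}^{35} F_k = (F_{37} - 1) - (F_{33} - 1) = F_{37} - F_{33}.
Computing: F_{37} = 24157817, F_{33} = 3524578, so
Sum = 24157817 - 3524578 = 20633239.

20633239


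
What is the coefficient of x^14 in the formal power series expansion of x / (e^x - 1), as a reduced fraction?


The exponential generating function for Bernoulli numbers is
x / (e^x - 1) = sum_{k>=0} B_k x^k / k!.
So the coefficient of x^14 in x / (e^x - 1) is B_14 / 14!.
Computing: B_14 = 7/6, 14! = 87178291200, giving
7/6 / 87178291200 = 1/74724249600.

1/74724249600


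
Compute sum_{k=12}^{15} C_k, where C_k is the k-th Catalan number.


C_12 through C_15: 208012, 742900, 2674440, 9694845
Sum = 208012 + 742900 + 2674440 + 9694845
= 13320197

13320197


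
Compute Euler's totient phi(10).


phi(n) counts integers in [1, n] coprime to n. Using the multiplicative formula phi(n) = n * prod_{p | n} (1 - 1/p):
10 = 2 * 5, so
phi(10) = 10 * (1 - 1/2) * (1 - 1/5) = 4.

4


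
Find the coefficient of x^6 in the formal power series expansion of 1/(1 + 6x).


Write 1/(1 + c x) = 1/(1 - (-c) x) and apply the geometric-series identity
1/(1 - y) = sum_{k>=0} y^k to get 1/(1 + c x) = sum_{k>=0} (-c)^k x^k.
So the coefficient of x^k is (-c)^k = (-1)^k * c^k.
Here c = 6 and k = 6:
(-6)^6 = 1 * 46656 = 46656

46656


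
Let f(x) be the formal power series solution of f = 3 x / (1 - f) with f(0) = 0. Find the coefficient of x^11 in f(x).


Apply Lagrange inversion: f = 3 x * phi(f) with phi(t) = 1/(1 - t), so
[x^n] f = 3^n * (1/n) [t^(n-1)] phi(t)^n = 3^n * (1/n) [t^(n-1)] (1 - t)^(-n) = 3^n * (1/n) C(2n - 2, n - 1) = 3^n * C_{n-1}.
For n = 11: C_10 = C(20, 10) / 11 = 184756/11 = 16796.
With the 3^11 = 177147 factor, the coefficient is 177147 * 16796 = 2975361012.

2975361012


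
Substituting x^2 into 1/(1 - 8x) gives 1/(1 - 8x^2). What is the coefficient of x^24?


The coefficient of x^(2m) in 1/(1 - 8x^2) is 8^m.
With n = 24 = 2*12, the coefficient is 8^12 = 68719476736.

68719476736


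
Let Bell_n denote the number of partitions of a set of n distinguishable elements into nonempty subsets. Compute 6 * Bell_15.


Bell_15 can be computed from the Bell triangle or from Dobinski's identity Bell_n = (1/e) * sum_{k>=0} k^n / k!.
Computing Bell_15 = 1382958545.
Then 6 * 1382958545 = 8297751270.

8297751270


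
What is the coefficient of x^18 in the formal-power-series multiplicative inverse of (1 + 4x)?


The inverse is 1/(1 + 4x). Apply the geometric identity 1/(1 - y) = sum_{k>=0} y^k with y = -4x:
1/(1 + 4x) = sum_{k>=0} (-4)^k x^k.
So the coefficient of x^18 is (-4)^18 = 68719476736.

68719476736


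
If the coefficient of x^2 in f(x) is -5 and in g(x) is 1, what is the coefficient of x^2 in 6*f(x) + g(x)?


Scalar multiplication scales coefficients: 6 * -5 = -30.
Then add the g coefficient: -30 + 1
= -29

-29


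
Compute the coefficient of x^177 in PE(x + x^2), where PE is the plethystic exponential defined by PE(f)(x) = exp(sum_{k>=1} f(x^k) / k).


With f(x) = x + x^2, the exponent is sum_{k>=1} (x^k + x^(2k)) / k = -ln(1 - x) - ln(1 - x^2). Exponentiating:
PE(x + x^2) = 1 / ((1 - x)(1 - x^2)).
This is the generating function for partitions of n into parts of size 1 or 2. The number of 2's can be any j in 0..88, and the rest are 1's, so
[x^177] = floor(177/2) + 1 = 89.

89


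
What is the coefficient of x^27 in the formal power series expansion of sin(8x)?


The Maclaurin series is sin(t) = sum_{k>=0} (-1)^k t^(2k+1) / (2k+1)!, so substituting t = 8x, only odd powers of x are nonzero, with coefficient of x^(2k+1) equal to (-1)^k 8^(2k+1) / (2k+1)!.
Write 27 = 2*13 + 1, giving the coefficient (-1)^13 * 8^27 / 27! = -2417851639229258349412352/10888869450418352160768000000 = -288230376151711744/1298054391195577640625.

-288230376151711744/1298054391195577640625
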